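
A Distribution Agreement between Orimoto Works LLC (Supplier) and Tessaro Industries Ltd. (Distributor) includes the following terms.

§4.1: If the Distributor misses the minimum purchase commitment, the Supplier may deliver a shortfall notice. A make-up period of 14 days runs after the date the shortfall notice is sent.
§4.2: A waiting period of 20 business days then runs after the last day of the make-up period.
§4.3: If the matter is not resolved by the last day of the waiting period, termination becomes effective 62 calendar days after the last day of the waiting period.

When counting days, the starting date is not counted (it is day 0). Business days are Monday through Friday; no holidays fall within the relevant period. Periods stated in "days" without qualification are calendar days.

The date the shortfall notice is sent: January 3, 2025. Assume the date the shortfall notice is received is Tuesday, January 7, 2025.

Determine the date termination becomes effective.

April 17, 2025

The last day of the make-up period: 14 calendar days after January 3, 2025 is January 17, 2025.
The last day of the waiting period: counting 20 business days from Friday, January 17, 2025 (Jan 20, Jan 21, Jan 22, Jan 23, …, Feb 12, Feb 13, Feb 14, skipping weekends) reaches Friday, February 14, 2025.
Adding 62 calendar days to February 14, 2025 gives April 17, 2025, which is the date termination becomes effective.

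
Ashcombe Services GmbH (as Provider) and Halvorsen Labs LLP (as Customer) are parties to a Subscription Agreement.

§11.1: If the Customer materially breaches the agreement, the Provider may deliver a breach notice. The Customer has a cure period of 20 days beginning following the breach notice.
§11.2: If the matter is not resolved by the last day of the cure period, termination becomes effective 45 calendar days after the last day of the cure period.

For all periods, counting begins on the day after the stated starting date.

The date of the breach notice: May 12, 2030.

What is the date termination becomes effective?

Jul 16, 2030

The last day of the cure period: 20 calendar days after May 12, 2030 is Jun 1, 2030.
The date termination becomes effective: Jun 1, 2030 + 45 days = Jul 16, 2030.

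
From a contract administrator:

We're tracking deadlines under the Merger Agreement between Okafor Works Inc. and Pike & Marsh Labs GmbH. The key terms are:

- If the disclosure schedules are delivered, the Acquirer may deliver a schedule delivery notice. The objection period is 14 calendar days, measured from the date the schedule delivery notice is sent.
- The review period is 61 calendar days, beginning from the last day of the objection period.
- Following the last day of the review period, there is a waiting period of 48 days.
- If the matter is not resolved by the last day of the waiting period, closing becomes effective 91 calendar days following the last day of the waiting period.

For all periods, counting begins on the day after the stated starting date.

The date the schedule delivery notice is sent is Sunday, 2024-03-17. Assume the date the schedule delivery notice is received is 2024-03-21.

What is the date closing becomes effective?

2024-10-17

The last day of the objection period: 14 calendar days after 2024-03-17 is 2024-03-31.
The last day of the review period: 61 calendar days after 2024-03-31 is 2024-05-31.
Adding 48 calendar days to 2024-05-31 gives 2024-07-18, which is the last day of the waiting period.
The date closing becomes effective: 91 calendar days after 2024-07-18 is 2024-10-17.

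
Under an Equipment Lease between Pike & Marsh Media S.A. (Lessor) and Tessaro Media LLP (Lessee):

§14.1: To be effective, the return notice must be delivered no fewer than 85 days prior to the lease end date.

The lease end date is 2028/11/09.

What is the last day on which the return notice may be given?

2028/08/16

Counting back 85 calendar days from 2028/11/09 gives 2028/08/16.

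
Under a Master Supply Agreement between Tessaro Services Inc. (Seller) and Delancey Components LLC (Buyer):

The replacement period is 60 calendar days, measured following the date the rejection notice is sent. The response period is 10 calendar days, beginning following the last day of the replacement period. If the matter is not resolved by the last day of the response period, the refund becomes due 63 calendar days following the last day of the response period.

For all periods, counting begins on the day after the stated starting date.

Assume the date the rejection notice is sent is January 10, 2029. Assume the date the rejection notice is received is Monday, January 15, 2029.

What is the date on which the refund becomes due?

The last day of the replacement period: 60 calendar days after January 10, 2029 is March 11, 2029.
The last day of the response period: March 11, 2029 + 10 days = March 21, 2029.
Adding 63 calendar days to March 21, 2029 gives May 23, 2029, which is the date on which the refund becomes due.

May 23, 2029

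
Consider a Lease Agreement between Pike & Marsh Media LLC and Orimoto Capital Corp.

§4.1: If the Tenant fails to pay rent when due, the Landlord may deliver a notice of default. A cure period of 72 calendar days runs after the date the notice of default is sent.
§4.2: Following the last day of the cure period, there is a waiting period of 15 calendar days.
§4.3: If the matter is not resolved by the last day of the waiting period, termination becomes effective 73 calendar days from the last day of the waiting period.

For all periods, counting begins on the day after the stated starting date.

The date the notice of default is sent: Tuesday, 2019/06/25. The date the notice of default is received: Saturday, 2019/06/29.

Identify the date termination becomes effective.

2019/12/02

The last day of the cure period: 72 calendar days after 2019/06/25 is 2019/09/05.
The last day of the waiting period: 2019/09/05 + 15 days = 2019/09/20.
The date termination becomes effective: 73 calendar days after 2019/09/20 is 2019/12/02.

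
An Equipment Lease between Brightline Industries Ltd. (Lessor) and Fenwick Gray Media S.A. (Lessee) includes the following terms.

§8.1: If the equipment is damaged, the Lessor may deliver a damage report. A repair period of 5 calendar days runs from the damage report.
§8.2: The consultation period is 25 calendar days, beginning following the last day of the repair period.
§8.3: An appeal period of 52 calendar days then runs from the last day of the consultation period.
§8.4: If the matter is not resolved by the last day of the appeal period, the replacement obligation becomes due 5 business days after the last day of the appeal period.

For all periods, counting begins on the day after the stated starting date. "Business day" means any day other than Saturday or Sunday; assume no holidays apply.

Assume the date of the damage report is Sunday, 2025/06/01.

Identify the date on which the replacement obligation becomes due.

The last day of the repair period: 2025/06/01 + 5 days = 2025/06/06.
Adding 25 calendar days to 2025/06/06 gives 2025/07/01, which is the last day of the consultation period.
Adding 52 calendar days to 2025/07/01 gives 2025/08/22, which is the last day of the appeal period.
From Friday, 2025/08/22, 5 business days (Aug 25, Aug 26, Aug 27, Aug 28, Aug 29, skipping weekends) brings us to Friday, 2025/08/29, which is the date on which the replacement obligation becomes due.

2025/08/29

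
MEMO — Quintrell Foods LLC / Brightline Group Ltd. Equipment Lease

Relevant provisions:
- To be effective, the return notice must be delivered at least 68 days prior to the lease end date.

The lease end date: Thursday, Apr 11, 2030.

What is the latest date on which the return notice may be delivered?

Feb 2, 2030

Apr 11, 2030 minus 68 days is Feb 2, 2030.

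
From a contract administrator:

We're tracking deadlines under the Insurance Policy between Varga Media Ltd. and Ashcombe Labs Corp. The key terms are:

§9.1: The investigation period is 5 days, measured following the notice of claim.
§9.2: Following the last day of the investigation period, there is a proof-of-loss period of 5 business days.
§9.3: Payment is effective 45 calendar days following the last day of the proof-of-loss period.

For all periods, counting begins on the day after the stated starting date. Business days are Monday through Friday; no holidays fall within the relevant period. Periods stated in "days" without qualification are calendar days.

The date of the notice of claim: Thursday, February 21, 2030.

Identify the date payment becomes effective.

The last day of the investigation period: February 21, 2030 + 5 days = February 26, 2030.
From Tuesday, February 26, 2030, 5 business days (Feb 27, Feb 28, Mar 1, Mar 4, Mar 5, skipping weekends) brings us to Tuesday, March 5, 2030, which is the last day of the proof-of-loss period.
The date payment becomes effective: 45 calendar days after March 5, 2030 is April 19, 2030.

April 19, 2030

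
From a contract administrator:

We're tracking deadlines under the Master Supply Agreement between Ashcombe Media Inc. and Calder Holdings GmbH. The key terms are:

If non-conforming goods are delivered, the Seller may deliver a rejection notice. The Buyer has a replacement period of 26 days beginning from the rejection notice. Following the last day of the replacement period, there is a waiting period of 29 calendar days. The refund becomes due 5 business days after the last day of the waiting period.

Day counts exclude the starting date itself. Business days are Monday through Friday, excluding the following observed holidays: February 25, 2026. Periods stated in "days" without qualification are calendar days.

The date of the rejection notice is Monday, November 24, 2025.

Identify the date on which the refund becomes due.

January 23, 2026

The last day of the replacement period: November 24, 2025 + 26 days = December 20, 2025.
Adding 29 calendar days to December 20, 2025 gives January 18, 2026, which is the last day of the waiting period.
The date on which the refund becomes due: 5 business days after Sunday, January 18, 2026, skipping weekends — Jan 19, Jan 20, Jan 21, Jan 22, Jan 23 — lands on Friday, January 23, 2026.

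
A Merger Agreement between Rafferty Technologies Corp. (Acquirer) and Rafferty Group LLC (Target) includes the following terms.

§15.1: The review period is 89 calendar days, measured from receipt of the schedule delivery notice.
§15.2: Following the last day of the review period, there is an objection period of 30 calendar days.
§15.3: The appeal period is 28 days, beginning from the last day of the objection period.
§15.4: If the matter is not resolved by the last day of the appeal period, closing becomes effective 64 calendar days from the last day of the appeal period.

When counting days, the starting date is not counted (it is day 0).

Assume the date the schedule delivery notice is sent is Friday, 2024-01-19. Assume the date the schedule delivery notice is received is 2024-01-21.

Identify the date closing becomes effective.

The last day of the review period: 2024-01-21 + 89 days = 2024-04-19.
Adding 30 calendar days to 2024-04-19 gives 2024-05-19, which is the last day of the objection period.
Adding 28 calendar days to 2024-05-19 gives 2024-06-16, which is the last day of the appeal period.
The date closing becomes effective: 2024-06-16 + 64 days = 2024-08-19.

2024-08-19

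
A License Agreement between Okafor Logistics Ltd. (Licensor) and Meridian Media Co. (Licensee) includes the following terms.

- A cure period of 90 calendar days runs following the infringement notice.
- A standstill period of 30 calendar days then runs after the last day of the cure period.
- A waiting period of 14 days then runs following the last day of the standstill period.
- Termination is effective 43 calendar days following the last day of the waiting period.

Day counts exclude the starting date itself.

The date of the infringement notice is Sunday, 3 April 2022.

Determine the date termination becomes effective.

27 September 2022

The last day of the cure period: 90 calendar days after 3 April 2022 is 2 July 2022.
Adding 30 calendar days to 2 July 2022 gives 1 August 2022, which is the last day of the standstill period.
The last day of the waiting period: 14 calendar days after 1 August 2022 is 15 August 2022.
The date termination becomes effective: 15 August 2022 + 43 days = 27 September 2022.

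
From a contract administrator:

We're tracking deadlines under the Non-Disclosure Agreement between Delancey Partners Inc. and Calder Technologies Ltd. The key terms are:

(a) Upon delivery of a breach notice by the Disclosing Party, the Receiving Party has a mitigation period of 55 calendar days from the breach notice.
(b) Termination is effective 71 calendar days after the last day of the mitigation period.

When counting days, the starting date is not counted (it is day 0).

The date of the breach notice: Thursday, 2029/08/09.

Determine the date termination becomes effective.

2029/12/13

Adding 55 calendar days to 2029/08/09 gives 2029/10/03, which is the last day of the mitigation period.
The date termination becomes effective: 71 calendar days after 2029/10/03 is 2029/12/13.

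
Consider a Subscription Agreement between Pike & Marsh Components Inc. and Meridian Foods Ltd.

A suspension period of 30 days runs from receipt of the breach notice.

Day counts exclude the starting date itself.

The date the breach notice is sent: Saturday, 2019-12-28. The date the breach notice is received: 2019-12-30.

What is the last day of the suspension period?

Adding 30 calendar days to 2019-12-30 gives 2020-01-29, which is the last day of the suspension period.

2020-01-29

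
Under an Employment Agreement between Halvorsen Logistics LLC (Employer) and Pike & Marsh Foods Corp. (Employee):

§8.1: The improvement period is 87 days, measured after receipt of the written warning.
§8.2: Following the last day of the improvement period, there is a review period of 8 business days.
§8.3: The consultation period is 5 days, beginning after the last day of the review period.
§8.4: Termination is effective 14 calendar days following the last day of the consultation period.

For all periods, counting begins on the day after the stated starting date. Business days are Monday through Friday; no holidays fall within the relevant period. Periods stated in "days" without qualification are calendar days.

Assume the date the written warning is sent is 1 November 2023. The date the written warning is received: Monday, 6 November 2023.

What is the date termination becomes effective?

The last day of the improvement period: 87 calendar days after 6 November 2023 is 1 February 2024.
From Thursday, 1 February 2024, 8 business days (Feb 2, Feb 5, Feb 6, Feb 7, Feb 8, Feb 9, Feb 12, Feb 13, skipping weekends) brings us to Tuesday, 13 February 2024, which is the last day of the review period.
Adding 5 calendar days to 13 February 2024 gives 18 February 2024, which is the last day of the consultation period.
Adding 14 calendar days to 18 February 2024 gives 3 March 2024, which is the date termination becomes effective.

3 March 2024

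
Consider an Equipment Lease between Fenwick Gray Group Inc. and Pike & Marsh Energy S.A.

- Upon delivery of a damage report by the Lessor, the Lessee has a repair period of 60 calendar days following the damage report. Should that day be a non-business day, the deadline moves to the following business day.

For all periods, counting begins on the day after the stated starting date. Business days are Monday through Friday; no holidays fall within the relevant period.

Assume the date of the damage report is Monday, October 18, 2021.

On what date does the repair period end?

The last day of the repair period: 60 calendar days after October 18, 2021 is December 17, 2021. December 17, 2021 is a Friday, so no roll-forward applies.

December 17, 2021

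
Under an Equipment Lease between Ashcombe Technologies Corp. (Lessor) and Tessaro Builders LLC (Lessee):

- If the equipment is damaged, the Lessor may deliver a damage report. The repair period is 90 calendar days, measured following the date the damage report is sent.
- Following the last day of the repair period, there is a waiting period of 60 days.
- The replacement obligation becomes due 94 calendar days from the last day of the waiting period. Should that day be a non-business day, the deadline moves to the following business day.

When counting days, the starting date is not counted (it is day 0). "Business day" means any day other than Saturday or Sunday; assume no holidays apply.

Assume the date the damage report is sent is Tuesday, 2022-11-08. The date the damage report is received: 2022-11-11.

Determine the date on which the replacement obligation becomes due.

The last day of the repair period: 90 calendar days after 2022-11-08 is 2023-02-06.
The last day of the waiting period: 2023-02-06 + 60 days = 2023-04-07.
The date on which the replacement obligation becomes due: 94 calendar days after 2023-04-07 is 2023-07-10. 2023-07-10 is a Monday, so no roll-forward applies.

2023-07-10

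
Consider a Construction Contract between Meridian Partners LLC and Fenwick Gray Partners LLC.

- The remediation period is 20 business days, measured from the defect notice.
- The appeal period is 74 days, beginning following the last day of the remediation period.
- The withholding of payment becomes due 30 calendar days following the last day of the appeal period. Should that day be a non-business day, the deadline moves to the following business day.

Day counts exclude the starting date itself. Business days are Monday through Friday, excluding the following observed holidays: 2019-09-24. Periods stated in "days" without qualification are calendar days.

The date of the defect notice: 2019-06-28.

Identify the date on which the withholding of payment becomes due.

2019-11-07

From Friday, 2019-06-28, 20 business days (Jul 1, Jul 2, Jul 3, Jul 4, …, Jul 24, Jul 25, Jul 26, skipping weekends) brings us to Friday, 2019-07-26, which is the last day of the remediation period.
The last day of the appeal period: 74 calendar days after 2019-07-26 is 2019-10-08.
The date on which the withholding of payment becomes due: 30 calendar days after 2019-10-08 is 2019-11-07. 2019-11-07 is a Thursday and is not a listed holiday, so no roll-forward applies.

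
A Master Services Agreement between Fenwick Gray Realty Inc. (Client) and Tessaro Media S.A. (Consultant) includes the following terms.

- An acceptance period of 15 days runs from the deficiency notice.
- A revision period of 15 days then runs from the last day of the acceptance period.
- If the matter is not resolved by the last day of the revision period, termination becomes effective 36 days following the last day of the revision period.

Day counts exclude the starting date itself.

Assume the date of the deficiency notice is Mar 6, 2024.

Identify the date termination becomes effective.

Adding 15 calendar days to Mar 6, 2024 gives Mar 21, 2024, which is the last day of the acceptance period.
The last day of the revision period: Mar 21, 2024 + 15 days = Apr 5, 2024.
The date termination becomes effective: Apr 5, 2024 + 36 days = May 11, 2024.

May 11, 2024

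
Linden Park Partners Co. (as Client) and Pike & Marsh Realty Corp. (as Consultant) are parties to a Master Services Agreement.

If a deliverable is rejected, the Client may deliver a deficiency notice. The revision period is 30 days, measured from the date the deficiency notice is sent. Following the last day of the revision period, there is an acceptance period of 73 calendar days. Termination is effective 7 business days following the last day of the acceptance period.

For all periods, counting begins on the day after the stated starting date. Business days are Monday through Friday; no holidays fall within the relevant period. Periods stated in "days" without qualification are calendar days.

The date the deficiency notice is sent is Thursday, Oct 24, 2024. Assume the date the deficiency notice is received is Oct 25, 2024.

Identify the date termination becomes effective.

The last day of the revision period: Oct 24, 2024 + 30 days = Nov 23, 2024.
The last day of the acceptance period: Nov 23, 2024 + 73 days = Feb 4, 2025.
The date termination becomes effective: 7 business days after Tuesday, Feb 4, 2025, skipping weekends — Feb 5, Feb 6, Feb 7, Feb 10, Feb 11, Feb 12, Feb 13 — lands on Thursday, Feb 13, 2025.

Feb 13, 2025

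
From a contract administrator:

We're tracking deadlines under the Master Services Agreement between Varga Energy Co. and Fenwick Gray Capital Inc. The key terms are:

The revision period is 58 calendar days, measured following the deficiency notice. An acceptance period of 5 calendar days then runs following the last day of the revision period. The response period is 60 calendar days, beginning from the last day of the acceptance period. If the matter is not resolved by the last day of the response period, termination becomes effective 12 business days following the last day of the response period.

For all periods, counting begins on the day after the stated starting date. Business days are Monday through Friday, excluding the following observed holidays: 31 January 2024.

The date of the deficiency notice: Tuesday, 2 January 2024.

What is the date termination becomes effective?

21 May 2024

The last day of the revision period: 58 calendar days after 2 January 2024 is 29 February 2024.
The last day of the acceptance period: 5 calendar days after 29 February 2024 is 5 March 2024.
Adding 60 calendar days to 5 March 2024 gives 4 May 2024, which is the last day of the response period.
The date termination becomes effective: counting 12 business days from Saturday, 4 May 2024 (May 6, May 7, May 8, May 9, …, May 17, May 20, May 21, skipping weekends) reaches Tuesday, 21 May 2024.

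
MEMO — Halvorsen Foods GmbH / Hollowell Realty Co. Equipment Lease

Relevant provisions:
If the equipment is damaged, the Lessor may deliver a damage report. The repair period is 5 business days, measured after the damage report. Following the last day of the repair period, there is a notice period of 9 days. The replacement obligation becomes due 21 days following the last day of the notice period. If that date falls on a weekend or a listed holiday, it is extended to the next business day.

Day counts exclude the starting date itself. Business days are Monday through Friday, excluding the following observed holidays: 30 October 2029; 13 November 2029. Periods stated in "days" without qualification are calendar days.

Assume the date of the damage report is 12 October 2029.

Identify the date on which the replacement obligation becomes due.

The last day of the repair period: counting 5 business days from Friday, 12 October 2029 (Oct 15, Oct 16, Oct 17, Oct 18, Oct 19, skipping weekends) reaches Friday, 19 October 2029.
The last day of the notice period: 9 calendar days after 19 October 2029 is 28 October 2029.
The date on which the replacement obligation becomes due: 21 calendar days after 28 October 2029 is 18 November 2029. That falls on a Sunday, so it rolls to the next business day, Monday, 19 November 2029.

19 November 2029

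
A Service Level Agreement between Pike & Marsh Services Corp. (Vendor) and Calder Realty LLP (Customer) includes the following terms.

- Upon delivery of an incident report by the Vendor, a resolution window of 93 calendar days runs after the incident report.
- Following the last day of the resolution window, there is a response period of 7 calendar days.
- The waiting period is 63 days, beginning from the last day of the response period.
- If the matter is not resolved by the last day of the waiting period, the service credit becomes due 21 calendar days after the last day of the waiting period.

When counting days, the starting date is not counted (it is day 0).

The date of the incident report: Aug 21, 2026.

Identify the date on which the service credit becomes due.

Feb 21, 2027

The last day of the resolution window: Aug 21, 2026 + 93 days = Nov 22, 2026.
The last day of the response period: Nov 22, 2026 + 7 days = Nov 29, 2026.
The last day of the waiting period: Nov 29, 2026 + 63 days = Jan 31, 2027.
The date on which the service credit becomes due: 21 calendar days after Jan 31, 2027 is Feb 21, 2027.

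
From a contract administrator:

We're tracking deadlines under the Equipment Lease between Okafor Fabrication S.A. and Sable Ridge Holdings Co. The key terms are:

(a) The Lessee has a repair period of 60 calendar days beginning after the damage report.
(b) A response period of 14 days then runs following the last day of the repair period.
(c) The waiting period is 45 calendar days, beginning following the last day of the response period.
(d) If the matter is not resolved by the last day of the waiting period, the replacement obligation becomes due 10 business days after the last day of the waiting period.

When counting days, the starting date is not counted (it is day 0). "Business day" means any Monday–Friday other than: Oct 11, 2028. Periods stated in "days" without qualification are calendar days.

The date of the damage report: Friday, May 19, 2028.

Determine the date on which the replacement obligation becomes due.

The last day of the repair period: May 19, 2028 + 60 days = Jul 18, 2028.
The last day of the response period: 14 calendar days after Jul 18, 2028 is Aug 1, 2028.
Adding 45 calendar days to Aug 1, 2028 gives Sep 15, 2028, which is the last day of the waiting period.
The date on which the replacement obligation becomes due: 10 business days after Friday, Sep 15, 2028, skipping weekends — Sep 18, Sep 19, Sep 20, Sep 21, Sep 22, Sep 25, Sep 26, Sep 27, Sep 28, Sep 29 — lands on Friday, Sep 29, 2028.

Sep 29, 2028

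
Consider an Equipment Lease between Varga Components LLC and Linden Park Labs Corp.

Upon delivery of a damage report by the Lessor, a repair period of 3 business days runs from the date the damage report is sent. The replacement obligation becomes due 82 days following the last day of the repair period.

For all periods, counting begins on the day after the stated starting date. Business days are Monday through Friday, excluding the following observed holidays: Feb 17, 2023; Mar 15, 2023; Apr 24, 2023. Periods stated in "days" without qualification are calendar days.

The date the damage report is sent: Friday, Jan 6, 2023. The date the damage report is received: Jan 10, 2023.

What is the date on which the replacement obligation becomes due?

Apr 3, 2023

The last day of the repair period: 3 business days after Friday, Jan 6, 2023, skipping weekends — Jan 9, Jan 10, Jan 11 — lands on Wednesday, Jan 11, 2023.
The date on which the replacement obligation becomes due: 82 calendar days after Jan 11, 2023 is Apr 3, 2023.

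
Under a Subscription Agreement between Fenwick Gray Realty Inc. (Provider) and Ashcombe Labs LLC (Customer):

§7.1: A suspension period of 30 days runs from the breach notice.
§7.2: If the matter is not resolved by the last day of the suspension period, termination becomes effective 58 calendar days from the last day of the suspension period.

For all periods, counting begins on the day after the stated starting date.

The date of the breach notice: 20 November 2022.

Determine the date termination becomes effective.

16 February 2023

The last day of the suspension period: 20 November 2022 + 30 days = 20 December 2022.
Adding 58 calendar days to 20 December 2022 gives 16 February 2023, which is the date termination becomes effective.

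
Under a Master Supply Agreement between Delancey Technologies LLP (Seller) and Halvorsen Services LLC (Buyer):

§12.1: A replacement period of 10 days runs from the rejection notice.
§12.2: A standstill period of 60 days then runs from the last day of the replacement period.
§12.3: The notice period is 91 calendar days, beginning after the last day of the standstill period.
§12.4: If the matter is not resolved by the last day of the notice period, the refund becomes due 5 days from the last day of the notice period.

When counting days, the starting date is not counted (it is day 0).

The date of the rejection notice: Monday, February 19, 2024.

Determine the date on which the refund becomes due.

Adding 10 calendar days to February 19, 2024 gives February 29, 2024, which is the last day of the replacement period.
Adding 60 calendar days to February 29, 2024 gives April 29, 2024, which is the last day of the standstill period.
The last day of the notice period: 91 calendar days after April 29, 2024 is July 29, 2024.
Adding 5 calendar days to July 29, 2024 gives August 3, 2024, which is the date on which the refund becomes due.

August 3, 2024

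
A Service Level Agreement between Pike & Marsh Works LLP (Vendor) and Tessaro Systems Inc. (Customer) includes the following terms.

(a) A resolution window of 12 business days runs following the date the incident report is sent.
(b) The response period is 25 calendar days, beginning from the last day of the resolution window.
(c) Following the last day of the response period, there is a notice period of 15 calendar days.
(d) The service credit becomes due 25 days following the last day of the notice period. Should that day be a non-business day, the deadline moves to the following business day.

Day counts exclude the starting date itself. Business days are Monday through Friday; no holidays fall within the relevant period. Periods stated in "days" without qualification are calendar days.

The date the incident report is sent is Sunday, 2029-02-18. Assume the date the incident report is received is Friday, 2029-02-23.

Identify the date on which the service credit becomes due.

2029-05-10

The last day of the resolution window: 12 business days after Sunday, 2029-02-18, skipping weekends — Feb 19, Feb 20, Feb 21, Feb 22, …, Mar 2, Mar 5, Mar 6 — lands on Tuesday, 2029-03-06.
The last day of the response period: 25 calendar days after 2029-03-06 is 2029-03-31.
Adding 15 calendar days to 2029-03-31 gives 2029-04-15, which is the last day of the notice period.
The date on which the service credit becomes due: 2029-04-15 + 25 days = 2029-05-10. 2029-05-10 is a Thursday, so no roll-forward applies.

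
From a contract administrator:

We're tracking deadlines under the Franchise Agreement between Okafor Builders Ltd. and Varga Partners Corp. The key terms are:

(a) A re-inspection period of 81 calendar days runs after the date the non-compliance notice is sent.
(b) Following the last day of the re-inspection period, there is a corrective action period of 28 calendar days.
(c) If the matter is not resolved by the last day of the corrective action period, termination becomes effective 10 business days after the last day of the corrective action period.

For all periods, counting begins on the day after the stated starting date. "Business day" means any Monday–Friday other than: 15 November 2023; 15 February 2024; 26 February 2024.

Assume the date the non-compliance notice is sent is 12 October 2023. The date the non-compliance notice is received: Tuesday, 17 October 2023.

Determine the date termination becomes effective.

The last day of the re-inspection period: 81 calendar days after 12 October 2023 is 1 January 2024.
Adding 28 calendar days to 1 January 2024 gives 29 January 2024, which is the last day of the corrective action period.
The date termination becomes effective: 10 business days after Monday, 29 January 2024, skipping weekends — Jan 30, Jan 31, Feb 1, Feb 2, Feb 5, Feb 6, Feb 7, Feb 8, Feb 9, Feb 12 — lands on Monday, 12 February 2024.

12 February 2024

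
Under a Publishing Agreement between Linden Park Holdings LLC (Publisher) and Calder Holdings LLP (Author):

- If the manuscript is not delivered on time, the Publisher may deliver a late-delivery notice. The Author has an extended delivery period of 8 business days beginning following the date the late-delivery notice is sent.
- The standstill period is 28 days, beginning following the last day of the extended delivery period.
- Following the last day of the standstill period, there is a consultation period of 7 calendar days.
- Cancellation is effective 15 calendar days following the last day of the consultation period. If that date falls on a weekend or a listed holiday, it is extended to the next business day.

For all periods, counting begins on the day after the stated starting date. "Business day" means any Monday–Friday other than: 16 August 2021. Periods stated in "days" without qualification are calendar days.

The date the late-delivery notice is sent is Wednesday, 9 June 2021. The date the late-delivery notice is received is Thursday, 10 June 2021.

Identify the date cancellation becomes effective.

From Wednesday, 9 June 2021, 8 business days (Jun 10, Jun 11, Jun 14, Jun 15, Jun 16, Jun 17, Jun 18, Jun 21, skipping weekends) brings us to Monday, 21 June 2021, which is the last day of the extended delivery period.
The last day of the standstill period: 21 June 2021 + 28 days = 19 July 2021.
The last day of the consultation period: 19 July 2021 + 7 days = 26 July 2021.
The date cancellation becomes effective: 15 calendar days after 26 July 2021 is 10 August 2021. 10 August 2021 is a Tuesday and is not a listed holiday, so no roll-forward applies.

10 August 2021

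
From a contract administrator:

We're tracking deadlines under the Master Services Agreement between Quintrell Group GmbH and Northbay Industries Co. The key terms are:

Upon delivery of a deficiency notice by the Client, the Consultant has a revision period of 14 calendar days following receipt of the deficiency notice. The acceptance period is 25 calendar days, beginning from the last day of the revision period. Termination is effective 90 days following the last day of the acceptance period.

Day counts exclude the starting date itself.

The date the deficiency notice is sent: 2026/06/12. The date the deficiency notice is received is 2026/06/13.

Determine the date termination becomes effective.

2026/10/20

The last day of the revision period: 14 calendar days after 2026/06/13 is 2026/06/27.
The last day of the acceptance period: 25 calendar days after 2026/06/27 is 2026/07/22.
The date termination becomes effective: 90 calendar days after 2026/07/22 is 2026/10/20.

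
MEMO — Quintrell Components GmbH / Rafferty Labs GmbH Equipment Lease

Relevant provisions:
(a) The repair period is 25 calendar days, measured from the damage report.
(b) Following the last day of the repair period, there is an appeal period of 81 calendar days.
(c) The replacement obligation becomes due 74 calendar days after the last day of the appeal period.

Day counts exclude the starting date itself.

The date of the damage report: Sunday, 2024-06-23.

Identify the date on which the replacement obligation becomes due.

Adding 25 calendar days to 2024-06-23 gives 2024-07-18, which is the last day of the repair period.
The last day of the appeal period: 81 calendar days after 2024-07-18 is 2024-10-07.
Adding 74 calendar days to 2024-10-07 gives 2024-12-20, which is the date on which the replacement obligation becomes due.

2024-12-20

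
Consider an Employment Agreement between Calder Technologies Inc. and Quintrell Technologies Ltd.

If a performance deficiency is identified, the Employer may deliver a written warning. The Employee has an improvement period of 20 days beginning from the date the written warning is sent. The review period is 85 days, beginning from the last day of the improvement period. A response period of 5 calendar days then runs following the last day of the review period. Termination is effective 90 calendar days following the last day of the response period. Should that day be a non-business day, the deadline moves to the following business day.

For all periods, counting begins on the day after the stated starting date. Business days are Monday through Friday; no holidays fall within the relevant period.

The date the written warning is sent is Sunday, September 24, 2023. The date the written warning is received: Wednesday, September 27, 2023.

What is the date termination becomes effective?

The last day of the improvement period: September 24, 2023 + 20 days = October 14, 2023.
Adding 85 calendar days to October 14, 2023 gives January 7, 2024, which is the last day of the review period.
Adding 5 calendar days to January 7, 2024 gives January 12, 2024, which is the last day of the response period.
The date termination becomes effective: January 12, 2024 + 90 days = April 11, 2024. April 11, 2024 is a Thursday, so no roll-forward applies.

April 11, 2024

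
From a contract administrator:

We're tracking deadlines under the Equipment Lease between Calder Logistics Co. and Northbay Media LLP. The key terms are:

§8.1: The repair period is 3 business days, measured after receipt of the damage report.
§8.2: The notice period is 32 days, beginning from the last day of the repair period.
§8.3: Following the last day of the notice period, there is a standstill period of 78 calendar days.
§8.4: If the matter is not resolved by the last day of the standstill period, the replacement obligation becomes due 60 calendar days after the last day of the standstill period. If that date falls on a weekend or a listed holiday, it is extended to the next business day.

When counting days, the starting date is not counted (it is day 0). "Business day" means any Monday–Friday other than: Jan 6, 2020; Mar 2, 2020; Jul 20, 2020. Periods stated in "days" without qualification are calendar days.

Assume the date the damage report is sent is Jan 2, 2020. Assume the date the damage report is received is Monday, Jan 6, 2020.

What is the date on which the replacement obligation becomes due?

Jun 29, 2020

From Monday, Jan 6, 2020, 3 business days (Jan 7, Jan 8, Jan 9, skipping weekends) brings us to Thursday, Jan 9, 2020, which is the last day of the repair period.
The last day of the notice period: Jan 9, 2020 + 32 days = Feb 10, 2020.
The last day of the standstill period: Feb 10, 2020 + 78 days = Apr 28, 2020.
The date on which the replacement obligation becomes due: 60 calendar days after Apr 28, 2020 is Jun 27, 2020. That falls on a Saturday, so it rolls to the next business day, Monday, Jun 29, 2020.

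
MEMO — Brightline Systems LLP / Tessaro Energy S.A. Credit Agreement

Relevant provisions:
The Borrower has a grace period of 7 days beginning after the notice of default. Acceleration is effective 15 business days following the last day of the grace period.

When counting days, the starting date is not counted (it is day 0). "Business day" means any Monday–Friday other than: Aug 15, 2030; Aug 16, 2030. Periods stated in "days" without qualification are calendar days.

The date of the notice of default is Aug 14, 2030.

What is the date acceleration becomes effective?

The last day of the grace period: 7 calendar days after Aug 14, 2030 is Aug 21, 2030.
The date acceleration becomes effective: counting 15 business days from Wednesday, Aug 21, 2030 (Aug 22, Aug 23, Aug 26, Aug 27, …, Sep 9, Sep 10, Sep 11, skipping weekends) reaches Wednesday, Sep 11, 2030.

Sep 11, 2030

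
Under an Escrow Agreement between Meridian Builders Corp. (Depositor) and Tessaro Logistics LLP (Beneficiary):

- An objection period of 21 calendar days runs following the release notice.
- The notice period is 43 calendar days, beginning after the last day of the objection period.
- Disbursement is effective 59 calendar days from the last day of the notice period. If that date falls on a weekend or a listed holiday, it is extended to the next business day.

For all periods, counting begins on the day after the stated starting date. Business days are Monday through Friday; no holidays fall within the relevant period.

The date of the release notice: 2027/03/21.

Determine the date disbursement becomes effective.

2027/07/22

Adding 21 calendar days to 2027/03/21 gives 2027/04/11, which is the last day of the objection period.
Adding 43 calendar days to 2027/04/11 gives 2027/05/24, which is the last day of the notice period.
The date disbursement becomes effective: 59 calendar days after 2027/05/24 is 2027/07/22. 2027/07/22 is a Thursday, so no roll-forward applies.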